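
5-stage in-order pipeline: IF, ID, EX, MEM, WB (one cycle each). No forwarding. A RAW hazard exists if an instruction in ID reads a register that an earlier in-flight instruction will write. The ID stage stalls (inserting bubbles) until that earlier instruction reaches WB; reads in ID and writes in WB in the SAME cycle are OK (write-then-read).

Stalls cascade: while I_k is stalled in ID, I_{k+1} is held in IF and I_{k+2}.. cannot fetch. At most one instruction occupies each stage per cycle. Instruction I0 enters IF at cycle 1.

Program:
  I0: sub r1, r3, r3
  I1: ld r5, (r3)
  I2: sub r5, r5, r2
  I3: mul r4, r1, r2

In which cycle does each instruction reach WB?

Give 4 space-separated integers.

Answer: 5 6 9 10

Derivation:
I0 sub r1 <- r3,r3: IF@1 ID@2 stall=0 (-) EX@3 MEM@4 WB@5
I1 ld r5 <- r3: IF@2 ID@3 stall=0 (-) EX@4 MEM@5 WB@6
I2 sub r5 <- r5,r2: IF@3 ID@4 stall=2 (RAW on I1.r5 (WB@6)) EX@7 MEM@8 WB@9
I3 mul r4 <- r1,r2: IF@4 ID@7 stall=0 (-) EX@8 MEM@9 WB@10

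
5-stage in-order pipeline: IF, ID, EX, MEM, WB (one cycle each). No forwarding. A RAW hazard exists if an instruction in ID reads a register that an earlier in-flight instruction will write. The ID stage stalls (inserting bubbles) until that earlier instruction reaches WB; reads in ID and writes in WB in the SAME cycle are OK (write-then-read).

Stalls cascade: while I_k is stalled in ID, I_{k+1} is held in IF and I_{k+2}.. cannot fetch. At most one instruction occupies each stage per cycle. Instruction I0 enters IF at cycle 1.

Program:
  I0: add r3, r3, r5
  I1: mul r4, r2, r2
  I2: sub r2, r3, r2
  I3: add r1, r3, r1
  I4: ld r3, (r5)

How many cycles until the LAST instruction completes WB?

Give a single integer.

I0 add r3 <- r3,r5: IF@1 ID@2 stall=0 (-) EX@3 MEM@4 WB@5
I1 mul r4 <- r2,r2: IF@2 ID@3 stall=0 (-) EX@4 MEM@5 WB@6
I2 sub r2 <- r3,r2: IF@3 ID@4 stall=1 (RAW on I0.r3 (WB@5)) EX@6 MEM@7 WB@8
I3 add r1 <- r3,r1: IF@4 ID@6 stall=0 (-) EX@7 MEM@8 WB@9
I4 ld r3 <- r5: IF@6 ID@7 stall=0 (-) EX@8 MEM@9 WB@10

Answer: 10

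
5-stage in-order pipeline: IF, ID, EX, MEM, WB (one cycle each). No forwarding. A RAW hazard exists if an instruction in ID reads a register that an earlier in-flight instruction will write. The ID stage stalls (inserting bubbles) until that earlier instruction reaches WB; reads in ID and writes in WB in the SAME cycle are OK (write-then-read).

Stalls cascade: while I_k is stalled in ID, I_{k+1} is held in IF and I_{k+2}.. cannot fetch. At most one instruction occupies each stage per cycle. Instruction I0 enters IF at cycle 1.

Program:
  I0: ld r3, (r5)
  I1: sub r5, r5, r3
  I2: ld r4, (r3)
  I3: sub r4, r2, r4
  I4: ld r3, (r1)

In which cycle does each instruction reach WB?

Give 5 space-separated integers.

I0 ld r3 <- r5: IF@1 ID@2 stall=0 (-) EX@3 MEM@4 WB@5
I1 sub r5 <- r5,r3: IF@2 ID@3 stall=2 (RAW on I0.r3 (WB@5)) EX@6 MEM@7 WB@8
I2 ld r4 <- r3: IF@3 ID@6 stall=0 (-) EX@7 MEM@8 WB@9
I3 sub r4 <- r2,r4: IF@6 ID@7 stall=2 (RAW on I2.r4 (WB@9)) EX@10 MEM@11 WB@12
I4 ld r3 <- r1: IF@7 ID@10 stall=0 (-) EX@11 MEM@12 WB@13

Answer: 5 8 9 12 13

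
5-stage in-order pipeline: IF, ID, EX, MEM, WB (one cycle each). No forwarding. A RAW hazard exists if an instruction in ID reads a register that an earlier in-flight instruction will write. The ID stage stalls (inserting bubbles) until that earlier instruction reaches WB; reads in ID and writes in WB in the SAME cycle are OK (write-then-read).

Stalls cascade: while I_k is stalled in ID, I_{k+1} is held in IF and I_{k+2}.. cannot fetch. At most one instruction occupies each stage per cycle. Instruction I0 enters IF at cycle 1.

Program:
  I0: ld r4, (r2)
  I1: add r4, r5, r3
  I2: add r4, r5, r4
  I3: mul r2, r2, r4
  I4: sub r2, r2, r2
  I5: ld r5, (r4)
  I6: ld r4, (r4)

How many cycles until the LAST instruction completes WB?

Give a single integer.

Answer: 17

Derivation:
I0 ld r4 <- r2: IF@1 ID@2 stall=0 (-) EX@3 MEM@4 WB@5
I1 add r4 <- r5,r3: IF@2 ID@3 stall=0 (-) EX@4 MEM@5 WB@6
I2 add r4 <- r5,r4: IF@3 ID@4 stall=2 (RAW on I1.r4 (WB@6)) EX@7 MEM@8 WB@9
I3 mul r2 <- r2,r4: IF@4 ID@7 stall=2 (RAW on I2.r4 (WB@9)) EX@10 MEM@11 WB@12
I4 sub r2 <- r2,r2: IF@7 ID@10 stall=2 (RAW on I3.r2 (WB@12)) EX@13 MEM@14 WB@15
I5 ld r5 <- r4: IF@10 ID@13 stall=0 (-) EX@14 MEM@15 WB@16
I6 ld r4 <- r4: IF@13 ID@14 stall=0 (-) EX@15 MEM@16 WB@17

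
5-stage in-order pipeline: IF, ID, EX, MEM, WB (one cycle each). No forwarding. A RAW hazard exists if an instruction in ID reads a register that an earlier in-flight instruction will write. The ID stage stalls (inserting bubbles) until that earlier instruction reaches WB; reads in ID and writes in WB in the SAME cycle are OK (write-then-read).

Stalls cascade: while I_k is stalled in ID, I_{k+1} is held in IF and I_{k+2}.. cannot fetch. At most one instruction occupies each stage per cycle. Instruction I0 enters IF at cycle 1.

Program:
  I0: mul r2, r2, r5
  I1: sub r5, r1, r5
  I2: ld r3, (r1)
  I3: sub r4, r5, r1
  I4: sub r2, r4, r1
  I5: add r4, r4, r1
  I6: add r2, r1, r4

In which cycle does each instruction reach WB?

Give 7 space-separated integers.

Answer: 5 6 7 9 12 13 16

Derivation:
I0 mul r2 <- r2,r5: IF@1 ID@2 stall=0 (-) EX@3 MEM@4 WB@5
I1 sub r5 <- r1,r5: IF@2 ID@3 stall=0 (-) EX@4 MEM@5 WB@6
I2 ld r3 <- r1: IF@3 ID@4 stall=0 (-) EX@5 MEM@6 WB@7
I3 sub r4 <- r5,r1: IF@4 ID@5 stall=1 (RAW on I1.r5 (WB@6)) EX@7 MEM@8 WB@9
I4 sub r2 <- r4,r1: IF@5 ID@7 stall=2 (RAW on I3.r4 (WB@9)) EX@10 MEM@11 WB@12
I5 add r4 <- r4,r1: IF@7 ID@10 stall=0 (-) EX@11 MEM@12 WB@13
I6 add r2 <- r1,r4: IF@10 ID@11 stall=2 (RAW on I5.r4 (WB@13)) EX@14 MEM@15 WB@16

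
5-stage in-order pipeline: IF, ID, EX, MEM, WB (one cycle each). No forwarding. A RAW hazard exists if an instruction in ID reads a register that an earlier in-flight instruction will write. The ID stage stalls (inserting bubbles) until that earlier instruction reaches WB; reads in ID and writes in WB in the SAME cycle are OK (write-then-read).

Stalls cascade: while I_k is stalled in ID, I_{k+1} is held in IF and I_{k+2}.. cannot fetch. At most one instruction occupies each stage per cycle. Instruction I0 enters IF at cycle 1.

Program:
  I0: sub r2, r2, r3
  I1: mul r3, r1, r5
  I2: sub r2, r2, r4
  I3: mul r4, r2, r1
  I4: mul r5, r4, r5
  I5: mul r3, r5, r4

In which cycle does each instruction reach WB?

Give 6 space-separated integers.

I0 sub r2 <- r2,r3: IF@1 ID@2 stall=0 (-) EX@3 MEM@4 WB@5
I1 mul r3 <- r1,r5: IF@2 ID@3 stall=0 (-) EX@4 MEM@5 WB@6
I2 sub r2 <- r2,r4: IF@3 ID@4 stall=1 (RAW on I0.r2 (WB@5)) EX@6 MEM@7 WB@8
I3 mul r4 <- r2,r1: IF@4 ID@6 stall=2 (RAW on I2.r2 (WB@8)) EX@9 MEM@10 WB@11
I4 mul r5 <- r4,r5: IF@6 ID@9 stall=2 (RAW on I3.r4 (WB@11)) EX@12 MEM@13 WB@14
I5 mul r3 <- r5,r4: IF@9 ID@12 stall=2 (RAW on I4.r5 (WB@14)) EX@15 MEM@16 WB@17

Answer: 5 6 8 11 14 17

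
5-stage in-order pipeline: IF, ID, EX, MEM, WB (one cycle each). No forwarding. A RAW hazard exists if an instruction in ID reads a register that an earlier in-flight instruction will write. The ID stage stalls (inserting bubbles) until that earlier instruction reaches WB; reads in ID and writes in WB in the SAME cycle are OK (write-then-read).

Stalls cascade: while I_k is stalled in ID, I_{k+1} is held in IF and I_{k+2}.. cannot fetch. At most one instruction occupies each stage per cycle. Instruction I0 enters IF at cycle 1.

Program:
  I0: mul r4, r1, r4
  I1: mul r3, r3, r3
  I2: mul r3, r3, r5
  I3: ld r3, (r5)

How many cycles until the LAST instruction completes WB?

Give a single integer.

Answer: 10

Derivation:
I0 mul r4 <- r1,r4: IF@1 ID@2 stall=0 (-) EX@3 MEM@4 WB@5
I1 mul r3 <- r3,r3: IF@2 ID@3 stall=0 (-) EX@4 MEM@5 WB@6
I2 mul r3 <- r3,r5: IF@3 ID@4 stall=2 (RAW on I1.r3 (WB@6)) EX@7 MEM@8 WB@9
I3 ld r3 <- r5: IF@4 ID@7 stall=0 (-) EX@8 MEM@9 WB@10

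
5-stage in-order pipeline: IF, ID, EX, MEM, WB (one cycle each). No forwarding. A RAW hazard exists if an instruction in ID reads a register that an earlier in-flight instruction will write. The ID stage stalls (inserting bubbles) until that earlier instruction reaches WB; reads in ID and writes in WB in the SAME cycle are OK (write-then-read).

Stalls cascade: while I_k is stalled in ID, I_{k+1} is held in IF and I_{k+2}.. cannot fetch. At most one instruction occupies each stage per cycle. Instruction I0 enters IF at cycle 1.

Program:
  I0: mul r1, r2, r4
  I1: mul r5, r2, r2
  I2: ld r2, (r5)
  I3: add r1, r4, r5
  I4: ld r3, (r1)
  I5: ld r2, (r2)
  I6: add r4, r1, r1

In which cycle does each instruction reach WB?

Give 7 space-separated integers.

Answer: 5 6 9 10 13 14 15

Derivation:
I0 mul r1 <- r2,r4: IF@1 ID@2 stall=0 (-) EX@3 MEM@4 WB@5
I1 mul r5 <- r2,r2: IF@2 ID@3 stall=0 (-) EX@4 MEM@5 WB@6
I2 ld r2 <- r5: IF@3 ID@4 stall=2 (RAW on I1.r5 (WB@6)) EX@7 MEM@8 WB@9
I3 add r1 <- r4,r5: IF@4 ID@7 stall=0 (-) EX@8 MEM@9 WB@10
I4 ld r3 <- r1: IF@7 ID@8 stall=2 (RAW on I3.r1 (WB@10)) EX@11 MEM@12 WB@13
I5 ld r2 <- r2: IF@8 ID@11 stall=0 (-) EX@12 MEM@13 WB@14
I6 add r4 <- r1,r1: IF@11 ID@12 stall=0 (-) EX@13 MEM@14 WB@15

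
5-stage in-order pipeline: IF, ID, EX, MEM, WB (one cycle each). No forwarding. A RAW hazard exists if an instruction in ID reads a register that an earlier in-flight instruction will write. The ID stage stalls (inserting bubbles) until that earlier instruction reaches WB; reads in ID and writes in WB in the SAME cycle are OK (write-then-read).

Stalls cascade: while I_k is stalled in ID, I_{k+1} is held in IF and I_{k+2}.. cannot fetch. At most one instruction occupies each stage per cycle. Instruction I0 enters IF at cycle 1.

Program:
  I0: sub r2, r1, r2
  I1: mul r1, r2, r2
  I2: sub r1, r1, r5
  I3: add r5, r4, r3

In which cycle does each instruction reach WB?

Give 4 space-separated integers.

I0 sub r2 <- r1,r2: IF@1 ID@2 stall=0 (-) EX@3 MEM@4 WB@5
I1 mul r1 <- r2,r2: IF@2 ID@3 stall=2 (RAW on I0.r2 (WB@5)) EX@6 MEM@7 WB@8
I2 sub r1 <- r1,r5: IF@3 ID@6 stall=2 (RAW on I1.r1 (WB@8)) EX@9 MEM@10 WB@11
I3 add r5 <- r4,r3: IF@6 ID@9 stall=0 (-) EX@10 MEM@11 WB@12

Answer: 5 8 11 12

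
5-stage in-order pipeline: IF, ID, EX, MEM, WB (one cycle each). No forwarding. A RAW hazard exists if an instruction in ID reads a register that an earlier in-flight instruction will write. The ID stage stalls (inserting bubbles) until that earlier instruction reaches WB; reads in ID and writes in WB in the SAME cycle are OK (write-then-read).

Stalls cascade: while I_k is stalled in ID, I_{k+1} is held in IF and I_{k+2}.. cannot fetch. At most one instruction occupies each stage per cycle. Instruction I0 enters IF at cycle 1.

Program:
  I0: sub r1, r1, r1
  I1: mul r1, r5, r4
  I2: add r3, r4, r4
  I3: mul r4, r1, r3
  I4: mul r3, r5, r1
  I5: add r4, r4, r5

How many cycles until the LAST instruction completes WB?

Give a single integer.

I0 sub r1 <- r1,r1: IF@1 ID@2 stall=0 (-) EX@3 MEM@4 WB@5
I1 mul r1 <- r5,r4: IF@2 ID@3 stall=0 (-) EX@4 MEM@5 WB@6
I2 add r3 <- r4,r4: IF@3 ID@4 stall=0 (-) EX@5 MEM@6 WB@7
I3 mul r4 <- r1,r3: IF@4 ID@5 stall=2 (RAW on I2.r3 (WB@7)) EX@8 MEM@9 WB@10
I4 mul r3 <- r5,r1: IF@5 ID@8 stall=0 (-) EX@9 MEM@10 WB@11
I5 add r4 <- r4,r5: IF@8 ID@9 stall=1 (RAW on I3.r4 (WB@10)) EX@11 MEM@12 WB@13

Answer: 13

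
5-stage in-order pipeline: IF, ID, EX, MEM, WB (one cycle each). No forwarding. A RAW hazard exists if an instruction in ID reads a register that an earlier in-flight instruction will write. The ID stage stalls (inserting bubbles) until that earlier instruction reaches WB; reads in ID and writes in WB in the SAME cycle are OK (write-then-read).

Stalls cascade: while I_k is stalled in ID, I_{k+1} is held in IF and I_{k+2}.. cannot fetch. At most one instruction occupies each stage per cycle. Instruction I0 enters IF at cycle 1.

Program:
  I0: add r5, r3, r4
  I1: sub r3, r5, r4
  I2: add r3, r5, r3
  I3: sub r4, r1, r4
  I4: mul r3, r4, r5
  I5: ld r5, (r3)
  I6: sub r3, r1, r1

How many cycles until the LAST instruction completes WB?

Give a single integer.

I0 add r5 <- r3,r4: IF@1 ID@2 stall=0 (-) EX@3 MEM@4 WB@5
I1 sub r3 <- r5,r4: IF@2 ID@3 stall=2 (RAW on I0.r5 (WB@5)) EX@6 MEM@7 WB@8
I2 add r3 <- r5,r3: IF@3 ID@6 stall=2 (RAW on I1.r3 (WB@8)) EX@9 MEM@10 WB@11
I3 sub r4 <- r1,r4: IF@6 ID@9 stall=0 (-) EX@10 MEM@11 WB@12
I4 mul r3 <- r4,r5: IF@9 ID@10 stall=2 (RAW on I3.r4 (WB@12)) EX@13 MEM@14 WB@15
I5 ld r5 <- r3: IF@10 ID@13 stall=2 (RAW on I4.r3 (WB@15)) EX@16 MEM@17 WB@18
I6 sub r3 <- r1,r1: IF@13 ID@16 stall=0 (-) EX@17 MEM@18 WB@19

Answer: 19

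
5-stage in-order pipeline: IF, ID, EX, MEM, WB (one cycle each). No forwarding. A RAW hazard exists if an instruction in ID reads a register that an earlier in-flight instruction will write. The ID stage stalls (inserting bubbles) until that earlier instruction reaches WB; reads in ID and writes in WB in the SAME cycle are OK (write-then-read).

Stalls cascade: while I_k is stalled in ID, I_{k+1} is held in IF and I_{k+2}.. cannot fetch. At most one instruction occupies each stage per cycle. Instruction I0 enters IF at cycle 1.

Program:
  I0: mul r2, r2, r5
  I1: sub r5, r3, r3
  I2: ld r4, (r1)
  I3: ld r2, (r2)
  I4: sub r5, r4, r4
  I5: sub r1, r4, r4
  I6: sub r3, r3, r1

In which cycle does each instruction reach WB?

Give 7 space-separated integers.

I0 mul r2 <- r2,r5: IF@1 ID@2 stall=0 (-) EX@3 MEM@4 WB@5
I1 sub r5 <- r3,r3: IF@2 ID@3 stall=0 (-) EX@4 MEM@5 WB@6
I2 ld r4 <- r1: IF@3 ID@4 stall=0 (-) EX@5 MEM@6 WB@7
I3 ld r2 <- r2: IF@4 ID@5 stall=0 (-) EX@6 MEM@7 WB@8
I4 sub r5 <- r4,r4: IF@5 ID@6 stall=1 (RAW on I2.r4 (WB@7)) EX@8 MEM@9 WB@10
I5 sub r1 <- r4,r4: IF@6 ID@8 stall=0 (-) EX@9 MEM@10 WB@11
I6 sub r3 <- r3,r1: IF@8 ID@9 stall=2 (RAW on I5.r1 (WB@11)) EX@12 MEM@13 WB@14

Answer: 5 6 7 8 10 11 14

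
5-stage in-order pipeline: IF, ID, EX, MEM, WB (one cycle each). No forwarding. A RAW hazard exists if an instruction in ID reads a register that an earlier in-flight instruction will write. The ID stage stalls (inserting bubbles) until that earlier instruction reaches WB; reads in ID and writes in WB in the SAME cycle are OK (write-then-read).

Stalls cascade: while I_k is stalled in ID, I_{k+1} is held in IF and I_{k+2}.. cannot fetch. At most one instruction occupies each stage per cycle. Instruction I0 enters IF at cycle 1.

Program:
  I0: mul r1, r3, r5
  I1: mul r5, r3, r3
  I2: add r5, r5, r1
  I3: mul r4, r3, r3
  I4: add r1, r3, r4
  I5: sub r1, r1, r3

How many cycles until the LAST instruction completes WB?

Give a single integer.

Answer: 16

Derivation:
I0 mul r1 <- r3,r5: IF@1 ID@2 stall=0 (-) EX@3 MEM@4 WB@5
I1 mul r5 <- r3,r3: IF@2 ID@3 stall=0 (-) EX@4 MEM@5 WB@6
I2 add r5 <- r5,r1: IF@3 ID@4 stall=2 (RAW on I1.r5 (WB@6)) EX@7 MEM@8 WB@9
I3 mul r4 <- r3,r3: IF@4 ID@7 stall=0 (-) EX@8 MEM@9 WB@10
I4 add r1 <- r3,r4: IF@7 ID@8 stall=2 (RAW on I3.r4 (WB@10)) EX@11 MEM@12 WB@13
I5 sub r1 <- r1,r3: IF@8 ID@11 stall=2 (RAW on I4.r1 (WB@13)) EX@14 MEM@15 WB@16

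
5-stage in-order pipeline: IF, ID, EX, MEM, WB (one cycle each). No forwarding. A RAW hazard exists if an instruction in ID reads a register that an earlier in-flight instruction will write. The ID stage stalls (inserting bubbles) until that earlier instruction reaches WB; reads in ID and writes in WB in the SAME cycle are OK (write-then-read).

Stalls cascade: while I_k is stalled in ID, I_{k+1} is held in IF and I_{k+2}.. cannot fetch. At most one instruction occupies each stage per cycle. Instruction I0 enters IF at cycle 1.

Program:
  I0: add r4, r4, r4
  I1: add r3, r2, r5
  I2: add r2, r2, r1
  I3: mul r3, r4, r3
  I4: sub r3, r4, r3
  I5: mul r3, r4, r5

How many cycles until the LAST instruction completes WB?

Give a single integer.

I0 add r4 <- r4,r4: IF@1 ID@2 stall=0 (-) EX@3 MEM@4 WB@5
I1 add r3 <- r2,r5: IF@2 ID@3 stall=0 (-) EX@4 MEM@5 WB@6
I2 add r2 <- r2,r1: IF@3 ID@4 stall=0 (-) EX@5 MEM@6 WB@7
I3 mul r3 <- r4,r3: IF@4 ID@5 stall=1 (RAW on I1.r3 (WB@6)) EX@7 MEM@8 WB@9
I4 sub r3 <- r4,r3: IF@5 ID@7 stall=2 (RAW on I3.r3 (WB@9)) EX@10 MEM@11 WB@12
I5 mul r3 <- r4,r5: IF@7 ID@10 stall=0 (-) EX@11 MEM@12 WB@13

Answer: 13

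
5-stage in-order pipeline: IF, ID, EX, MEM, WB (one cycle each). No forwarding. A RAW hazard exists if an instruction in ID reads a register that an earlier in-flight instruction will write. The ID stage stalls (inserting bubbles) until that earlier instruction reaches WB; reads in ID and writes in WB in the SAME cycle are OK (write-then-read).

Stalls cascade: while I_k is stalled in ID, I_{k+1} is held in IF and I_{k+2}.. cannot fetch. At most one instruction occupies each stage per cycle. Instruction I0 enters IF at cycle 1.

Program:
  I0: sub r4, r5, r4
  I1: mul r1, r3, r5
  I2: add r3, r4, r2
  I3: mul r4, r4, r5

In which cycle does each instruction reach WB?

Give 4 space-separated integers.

I0 sub r4 <- r5,r4: IF@1 ID@2 stall=0 (-) EX@3 MEM@4 WB@5
I1 mul r1 <- r3,r5: IF@2 ID@3 stall=0 (-) EX@4 MEM@5 WB@6
I2 add r3 <- r4,r2: IF@3 ID@4 stall=1 (RAW on I0.r4 (WB@5)) EX@6 MEM@7 WB@8
I3 mul r4 <- r4,r5: IF@4 ID@6 stall=0 (-) EX@7 MEM@8 WB@9

Answer: 5 6 8 9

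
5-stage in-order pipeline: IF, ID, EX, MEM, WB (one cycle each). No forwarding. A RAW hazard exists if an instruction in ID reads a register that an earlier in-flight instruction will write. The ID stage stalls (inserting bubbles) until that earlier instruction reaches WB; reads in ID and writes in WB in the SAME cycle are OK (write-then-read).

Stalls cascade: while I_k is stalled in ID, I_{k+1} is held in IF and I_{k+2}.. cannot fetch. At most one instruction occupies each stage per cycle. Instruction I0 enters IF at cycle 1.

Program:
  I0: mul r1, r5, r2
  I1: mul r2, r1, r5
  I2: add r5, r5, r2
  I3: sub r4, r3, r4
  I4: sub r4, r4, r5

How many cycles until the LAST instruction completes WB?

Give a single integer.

Answer: 15

Derivation:
I0 mul r1 <- r5,r2: IF@1 ID@2 stall=0 (-) EX@3 MEM@4 WB@5
I1 mul r2 <- r1,r5: IF@2 ID@3 stall=2 (RAW on I0.r1 (WB@5)) EX@6 MEM@7 WB@8
I2 add r5 <- r5,r2: IF@3 ID@6 stall=2 (RAW on I1.r2 (WB@8)) EX@9 MEM@10 WB@11
I3 sub r4 <- r3,r4: IF@6 ID@9 stall=0 (-) EX@10 MEM@11 WB@12
I4 sub r4 <- r4,r5: IF@9 ID@10 stall=2 (RAW on I3.r4 (WB@12)) EX@13 MEM@14 WB@15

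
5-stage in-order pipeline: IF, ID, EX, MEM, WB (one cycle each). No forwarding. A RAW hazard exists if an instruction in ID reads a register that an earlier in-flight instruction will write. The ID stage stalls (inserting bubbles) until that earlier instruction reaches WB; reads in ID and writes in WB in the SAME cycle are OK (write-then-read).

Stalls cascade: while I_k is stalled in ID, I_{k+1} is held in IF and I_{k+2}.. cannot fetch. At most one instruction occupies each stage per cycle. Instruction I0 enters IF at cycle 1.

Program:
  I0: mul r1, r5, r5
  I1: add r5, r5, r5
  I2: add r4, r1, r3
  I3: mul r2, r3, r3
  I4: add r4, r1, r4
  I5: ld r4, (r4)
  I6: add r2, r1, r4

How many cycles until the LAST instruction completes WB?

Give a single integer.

I0 mul r1 <- r5,r5: IF@1 ID@2 stall=0 (-) EX@3 MEM@4 WB@5
I1 add r5 <- r5,r5: IF@2 ID@3 stall=0 (-) EX@4 MEM@5 WB@6
I2 add r4 <- r1,r3: IF@3 ID@4 stall=1 (RAW on I0.r1 (WB@5)) EX@6 MEM@7 WB@8
I3 mul r2 <- r3,r3: IF@4 ID@6 stall=0 (-) EX@7 MEM@8 WB@9
I4 add r4 <- r1,r4: IF@6 ID@7 stall=1 (RAW on I2.r4 (WB@8)) EX@9 MEM@10 WB@11
I5 ld r4 <- r4: IF@7 ID@9 stall=2 (RAW on I4.r4 (WB@11)) EX@12 MEM@13 WB@14
I6 add r2 <- r1,r4: IF@9 ID@12 stall=2 (RAW on I5.r4 (WB@14)) EX@15 MEM@16 WB@17

Answer: 17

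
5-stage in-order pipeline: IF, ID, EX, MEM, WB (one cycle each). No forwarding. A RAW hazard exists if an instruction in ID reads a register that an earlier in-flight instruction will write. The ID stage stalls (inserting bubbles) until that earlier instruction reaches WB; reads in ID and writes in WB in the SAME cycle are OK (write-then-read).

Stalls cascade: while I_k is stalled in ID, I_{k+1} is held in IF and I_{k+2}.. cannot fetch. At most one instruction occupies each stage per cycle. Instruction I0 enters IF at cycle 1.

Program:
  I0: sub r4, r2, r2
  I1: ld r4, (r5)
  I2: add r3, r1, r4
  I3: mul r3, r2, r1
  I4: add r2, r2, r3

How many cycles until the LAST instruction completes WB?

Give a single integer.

I0 sub r4 <- r2,r2: IF@1 ID@2 stall=0 (-) EX@3 MEM@4 WB@5
I1 ld r4 <- r5: IF@2 ID@3 stall=0 (-) EX@4 MEM@5 WB@6
I2 add r3 <- r1,r4: IF@3 ID@4 stall=2 (RAW on I1.r4 (WB@6)) EX@7 MEM@8 WB@9
I3 mul r3 <- r2,r1: IF@4 ID@7 stall=0 (-) EX@8 MEM@9 WB@10
I4 add r2 <- r2,r3: IF@7 ID@8 stall=2 (RAW on I3.r3 (WB@10)) EX@11 MEM@12 WB@13

Answer: 13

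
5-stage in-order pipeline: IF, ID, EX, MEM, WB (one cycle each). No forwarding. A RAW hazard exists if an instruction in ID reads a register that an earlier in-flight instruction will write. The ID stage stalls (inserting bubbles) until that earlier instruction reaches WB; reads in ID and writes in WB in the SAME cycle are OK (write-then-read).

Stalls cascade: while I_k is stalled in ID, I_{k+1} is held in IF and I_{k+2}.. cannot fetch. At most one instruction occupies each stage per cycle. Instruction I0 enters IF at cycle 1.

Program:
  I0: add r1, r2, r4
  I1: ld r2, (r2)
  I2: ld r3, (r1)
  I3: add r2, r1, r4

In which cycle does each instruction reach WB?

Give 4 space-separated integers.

I0 add r1 <- r2,r4: IF@1 ID@2 stall=0 (-) EX@3 MEM@4 WB@5
I1 ld r2 <- r2: IF@2 ID@3 stall=0 (-) EX@4 MEM@5 WB@6
I2 ld r3 <- r1: IF@3 ID@4 stall=1 (RAW on I0.r1 (WB@5)) EX@6 MEM@7 WB@8
I3 add r2 <- r1,r4: IF@4 ID@6 stall=0 (-) EX@7 MEM@8 WB@9

Answer: 5 6 8 9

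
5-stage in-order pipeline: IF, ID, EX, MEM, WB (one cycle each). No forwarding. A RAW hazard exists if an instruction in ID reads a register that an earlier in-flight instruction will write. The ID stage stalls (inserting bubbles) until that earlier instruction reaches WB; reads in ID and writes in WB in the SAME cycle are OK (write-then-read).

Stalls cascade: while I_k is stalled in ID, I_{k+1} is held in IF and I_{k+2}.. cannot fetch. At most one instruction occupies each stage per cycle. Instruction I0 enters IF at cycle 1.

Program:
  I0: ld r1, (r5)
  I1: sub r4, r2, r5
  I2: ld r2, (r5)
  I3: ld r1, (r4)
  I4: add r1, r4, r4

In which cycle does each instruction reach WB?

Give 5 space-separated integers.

Answer: 5 6 7 9 10

Derivation:
I0 ld r1 <- r5: IF@1 ID@2 stall=0 (-) EX@3 MEM@4 WB@5
I1 sub r4 <- r2,r5: IF@2 ID@3 stall=0 (-) EX@4 MEM@5 WB@6
I2 ld r2 <- r5: IF@3 ID@4 stall=0 (-) EX@5 MEM@6 WB@7
I3 ld r1 <- r4: IF@4 ID@5 stall=1 (RAW on I1.r4 (WB@6)) EX@7 MEM@8 WB@9
I4 add r1 <- r4,r4: IF@5 ID@7 stall=0 (-) EX@8 MEM@9 WB@10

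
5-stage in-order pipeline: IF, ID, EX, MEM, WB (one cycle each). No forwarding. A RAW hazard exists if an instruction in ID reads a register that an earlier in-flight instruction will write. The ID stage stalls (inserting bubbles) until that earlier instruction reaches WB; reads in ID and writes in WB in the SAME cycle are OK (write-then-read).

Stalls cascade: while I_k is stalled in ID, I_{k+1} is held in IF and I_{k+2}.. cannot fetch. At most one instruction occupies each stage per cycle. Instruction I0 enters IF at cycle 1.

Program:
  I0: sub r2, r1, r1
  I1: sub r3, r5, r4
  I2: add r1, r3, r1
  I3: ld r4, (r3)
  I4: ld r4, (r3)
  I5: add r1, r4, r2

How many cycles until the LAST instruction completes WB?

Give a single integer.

Answer: 14

Derivation:
I0 sub r2 <- r1,r1: IF@1 ID@2 stall=0 (-) EX@3 MEM@4 WB@5
I1 sub r3 <- r5,r4: IF@2 ID@3 stall=0 (-) EX@4 MEM@5 WB@6
I2 add r1 <- r3,r1: IF@3 ID@4 stall=2 (RAW on I1.r3 (WB@6)) EX@7 MEM@8 WB@9
I3 ld r4 <- r3: IF@4 ID@7 stall=0 (-) EX@8 MEM@9 WB@10
I4 ld r4 <- r3: IF@7 ID@8 stall=0 (-) EX@9 MEM@10 WB@11
I5 add r1 <- r4,r2: IF@8 ID@9 stall=2 (RAW on I4.r4 (WB@11)) EX@12 MEM@13 WB@14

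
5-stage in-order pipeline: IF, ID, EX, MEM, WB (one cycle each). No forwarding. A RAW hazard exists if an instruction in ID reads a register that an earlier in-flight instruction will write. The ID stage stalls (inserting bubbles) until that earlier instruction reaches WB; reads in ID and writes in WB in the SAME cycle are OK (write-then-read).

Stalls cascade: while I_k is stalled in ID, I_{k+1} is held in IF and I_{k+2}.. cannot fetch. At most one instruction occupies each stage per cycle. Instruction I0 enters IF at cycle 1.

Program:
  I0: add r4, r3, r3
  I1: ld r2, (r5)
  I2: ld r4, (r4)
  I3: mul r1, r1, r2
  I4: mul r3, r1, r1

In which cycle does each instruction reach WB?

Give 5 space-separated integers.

I0 add r4 <- r3,r3: IF@1 ID@2 stall=0 (-) EX@3 MEM@4 WB@5
I1 ld r2 <- r5: IF@2 ID@3 stall=0 (-) EX@4 MEM@5 WB@6
I2 ld r4 <- r4: IF@3 ID@4 stall=1 (RAW on I0.r4 (WB@5)) EX@6 MEM@7 WB@8
I3 mul r1 <- r1,r2: IF@4 ID@6 stall=0 (-) EX@7 MEM@8 WB@9
I4 mul r3 <- r1,r1: IF@6 ID@7 stall=2 (RAW on I3.r1 (WB@9)) EX@10 MEM@11 WB@12

Answer: 5 6 8 9 12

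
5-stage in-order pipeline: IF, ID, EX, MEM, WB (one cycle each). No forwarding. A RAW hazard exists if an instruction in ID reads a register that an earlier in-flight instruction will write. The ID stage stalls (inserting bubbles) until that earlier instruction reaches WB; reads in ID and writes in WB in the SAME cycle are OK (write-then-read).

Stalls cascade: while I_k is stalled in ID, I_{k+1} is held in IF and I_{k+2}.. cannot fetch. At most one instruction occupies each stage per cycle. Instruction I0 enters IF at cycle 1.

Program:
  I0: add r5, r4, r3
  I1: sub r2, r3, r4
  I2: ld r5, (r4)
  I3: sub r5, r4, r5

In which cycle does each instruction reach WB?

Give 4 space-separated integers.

I0 add r5 <- r4,r3: IF@1 ID@2 stall=0 (-) EX@3 MEM@4 WB@5
I1 sub r2 <- r3,r4: IF@2 ID@3 stall=0 (-) EX@4 MEM@5 WB@6
I2 ld r5 <- r4: IF@3 ID@4 stall=0 (-) EX@5 MEM@6 WB@7
I3 sub r5 <- r4,r5: IF@4 ID@5 stall=2 (RAW on I2.r5 (WB@7)) EX@8 MEM@9 WB@10

Answer: 5 6 7 10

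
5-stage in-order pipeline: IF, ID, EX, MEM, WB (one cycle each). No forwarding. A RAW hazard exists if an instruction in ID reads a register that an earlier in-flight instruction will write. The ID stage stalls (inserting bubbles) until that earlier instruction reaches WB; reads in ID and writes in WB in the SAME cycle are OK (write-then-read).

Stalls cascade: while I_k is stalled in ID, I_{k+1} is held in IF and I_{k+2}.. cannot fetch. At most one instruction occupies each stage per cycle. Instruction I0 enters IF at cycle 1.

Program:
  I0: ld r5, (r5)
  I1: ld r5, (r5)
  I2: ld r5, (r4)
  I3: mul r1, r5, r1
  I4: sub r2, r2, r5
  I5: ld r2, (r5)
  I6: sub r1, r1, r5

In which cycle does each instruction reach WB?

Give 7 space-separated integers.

I0 ld r5 <- r5: IF@1 ID@2 stall=0 (-) EX@3 MEM@4 WB@5
I1 ld r5 <- r5: IF@2 ID@3 stall=2 (RAW on I0.r5 (WB@5)) EX@6 MEM@7 WB@8
I2 ld r5 <- r4: IF@3 ID@6 stall=0 (-) EX@7 MEM@8 WB@9
I3 mul r1 <- r5,r1: IF@6 ID@7 stall=2 (RAW on I2.r5 (WB@9)) EX@10 MEM@11 WB@12
I4 sub r2 <- r2,r5: IF@7 ID@10 stall=0 (-) EX@11 MEM@12 WB@13
I5 ld r2 <- r5: IF@10 ID@11 stall=0 (-) EX@12 MEM@13 WB@14
I6 sub r1 <- r1,r5: IF@11 ID@12 stall=0 (-) EX@13 MEM@14 WB@15

Answer: 5 8 9 12 13 14 15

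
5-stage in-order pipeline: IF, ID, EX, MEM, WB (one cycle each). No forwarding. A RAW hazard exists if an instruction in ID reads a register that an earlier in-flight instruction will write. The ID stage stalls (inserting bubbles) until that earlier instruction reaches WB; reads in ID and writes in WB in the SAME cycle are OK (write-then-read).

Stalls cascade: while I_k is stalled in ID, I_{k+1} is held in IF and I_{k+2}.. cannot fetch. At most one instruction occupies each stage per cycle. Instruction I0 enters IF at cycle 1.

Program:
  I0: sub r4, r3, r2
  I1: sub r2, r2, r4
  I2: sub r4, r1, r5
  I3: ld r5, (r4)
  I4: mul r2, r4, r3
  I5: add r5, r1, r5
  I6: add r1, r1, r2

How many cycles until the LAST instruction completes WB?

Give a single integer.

Answer: 16

Derivation:
I0 sub r4 <- r3,r2: IF@1 ID@2 stall=0 (-) EX@3 MEM@4 WB@5
I1 sub r2 <- r2,r4: IF@2 ID@3 stall=2 (RAW on I0.r4 (WB@5)) EX@6 MEM@7 WB@8
I2 sub r4 <- r1,r5: IF@3 ID@6 stall=0 (-) EX@7 MEM@8 WB@9
I3 ld r5 <- r4: IF@6 ID@7 stall=2 (RAW on I2.r4 (WB@9)) EX@10 MEM@11 WB@12
I4 mul r2 <- r4,r3: IF@7 ID@10 stall=0 (-) EX@11 MEM@12 WB@13
I5 add r5 <- r1,r5: IF@10 ID@11 stall=1 (RAW on I3.r5 (WB@12)) EX@13 MEM@14 WB@15
I6 add r1 <- r1,r2: IF@11 ID@13 stall=0 (-) EX@14 MEM@15 WB@16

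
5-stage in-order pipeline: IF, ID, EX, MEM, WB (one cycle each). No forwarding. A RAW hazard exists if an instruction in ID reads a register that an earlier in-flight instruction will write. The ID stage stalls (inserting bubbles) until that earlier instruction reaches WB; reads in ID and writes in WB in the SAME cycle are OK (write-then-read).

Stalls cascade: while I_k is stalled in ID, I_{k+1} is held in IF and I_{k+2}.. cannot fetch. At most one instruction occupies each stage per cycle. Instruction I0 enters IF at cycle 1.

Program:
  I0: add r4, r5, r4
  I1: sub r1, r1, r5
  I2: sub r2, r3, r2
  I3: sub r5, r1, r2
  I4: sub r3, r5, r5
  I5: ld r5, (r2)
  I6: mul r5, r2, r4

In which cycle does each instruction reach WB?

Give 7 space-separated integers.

Answer: 5 6 7 10 13 14 15

Derivation:
I0 add r4 <- r5,r4: IF@1 ID@2 stall=0 (-) EX@3 MEM@4 WB@5
I1 sub r1 <- r1,r5: IF@2 ID@3 stall=0 (-) EX@4 MEM@5 WB@6
I2 sub r2 <- r3,r2: IF@3 ID@4 stall=0 (-) EX@5 MEM@6 WB@7
I3 sub r5 <- r1,r2: IF@4 ID@5 stall=2 (RAW on I2.r2 (WB@7)) EX@8 MEM@9 WB@10
I4 sub r3 <- r5,r5: IF@5 ID@8 stall=2 (RAW on I3.r5 (WB@10)) EX@11 MEM@12 WB@13
I5 ld r5 <- r2: IF@8 ID@11 stall=0 (-) EX@12 MEM@13 WB@14
I6 mul r5 <- r2,r4: IF@11 ID@12 stall=0 (-) EX@13 MEM@14 WB@15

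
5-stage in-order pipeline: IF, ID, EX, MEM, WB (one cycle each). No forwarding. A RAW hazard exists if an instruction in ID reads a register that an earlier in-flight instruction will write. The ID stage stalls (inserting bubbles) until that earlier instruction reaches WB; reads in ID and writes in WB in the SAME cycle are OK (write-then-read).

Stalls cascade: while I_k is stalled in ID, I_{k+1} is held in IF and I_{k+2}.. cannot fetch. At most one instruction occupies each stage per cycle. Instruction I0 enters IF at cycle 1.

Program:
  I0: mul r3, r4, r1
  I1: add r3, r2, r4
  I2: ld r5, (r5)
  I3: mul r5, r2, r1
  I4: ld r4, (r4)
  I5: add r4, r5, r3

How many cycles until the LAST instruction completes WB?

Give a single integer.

Answer: 11

Derivation:
I0 mul r3 <- r4,r1: IF@1 ID@2 stall=0 (-) EX@3 MEM@4 WB@5
I1 add r3 <- r2,r4: IF@2 ID@3 stall=0 (-) EX@4 MEM@5 WB@6
I2 ld r5 <- r5: IF@3 ID@4 stall=0 (-) EX@5 MEM@6 WB@7
I3 mul r5 <- r2,r1: IF@4 ID@5 stall=0 (-) EX@6 MEM@7 WB@8
I4 ld r4 <- r4: IF@5 ID@6 stall=0 (-) EX@7 MEM@8 WB@9
I5 add r4 <- r5,r3: IF@6 ID@7 stall=1 (RAW on I3.r5 (WB@8)) EX@9 MEM@10 WB@11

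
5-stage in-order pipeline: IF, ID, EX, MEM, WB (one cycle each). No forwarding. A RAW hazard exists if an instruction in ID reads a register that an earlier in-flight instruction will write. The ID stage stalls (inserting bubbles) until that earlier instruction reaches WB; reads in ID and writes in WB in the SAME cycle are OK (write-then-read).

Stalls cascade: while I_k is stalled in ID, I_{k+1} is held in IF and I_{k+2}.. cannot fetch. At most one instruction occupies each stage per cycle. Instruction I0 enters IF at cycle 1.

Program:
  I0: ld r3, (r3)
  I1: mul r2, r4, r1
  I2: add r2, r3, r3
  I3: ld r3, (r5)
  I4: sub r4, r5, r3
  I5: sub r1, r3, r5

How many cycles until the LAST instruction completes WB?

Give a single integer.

Answer: 13

Derivation:
I0 ld r3 <- r3: IF@1 ID@2 stall=0 (-) EX@3 MEM@4 WB@5
I1 mul r2 <- r4,r1: IF@2 ID@3 stall=0 (-) EX@4 MEM@5 WB@6
I2 add r2 <- r3,r3: IF@3 ID@4 stall=1 (RAW on I0.r3 (WB@5)) EX@6 MEM@7 WB@8
I3 ld r3 <- r5: IF@4 ID@6 stall=0 (-) EX@7 MEM@8 WB@9
I4 sub r4 <- r5,r3: IF@6 ID@7 stall=2 (RAW on I3.r3 (WB@9)) EX@10 MEM@11 WB@12
I5 sub r1 <- r3,r5: IF@7 ID@10 stall=0 (-) EX@11 MEM@12 WB@13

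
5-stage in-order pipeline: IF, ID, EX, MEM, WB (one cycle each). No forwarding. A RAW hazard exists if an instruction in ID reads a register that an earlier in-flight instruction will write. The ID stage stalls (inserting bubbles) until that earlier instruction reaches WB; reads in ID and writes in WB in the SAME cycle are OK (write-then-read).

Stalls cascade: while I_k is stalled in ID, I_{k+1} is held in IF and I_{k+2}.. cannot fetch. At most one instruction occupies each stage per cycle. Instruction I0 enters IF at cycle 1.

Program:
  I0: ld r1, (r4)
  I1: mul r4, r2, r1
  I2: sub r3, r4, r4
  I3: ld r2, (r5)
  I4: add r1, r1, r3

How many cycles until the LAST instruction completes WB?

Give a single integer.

Answer: 14

Derivation:
I0 ld r1 <- r4: IF@1 ID@2 stall=0 (-) EX@3 MEM@4 WB@5
I1 mul r4 <- r2,r1: IF@2 ID@3 stall=2 (RAW on I0.r1 (WB@5)) EX@6 MEM@7 WB@8
I2 sub r3 <- r4,r4: IF@3 ID@6 stall=2 (RAW on I1.r4 (WB@8)) EX@9 MEM@10 WB@11
I3 ld r2 <- r5: IF@6 ID@9 stall=0 (-) EX@10 MEM@11 WB@12
I4 add r1 <- r1,r3: IF@9 ID@10 stall=1 (RAW on I2.r3 (WB@11)) EX@12 MEM@13 WB@14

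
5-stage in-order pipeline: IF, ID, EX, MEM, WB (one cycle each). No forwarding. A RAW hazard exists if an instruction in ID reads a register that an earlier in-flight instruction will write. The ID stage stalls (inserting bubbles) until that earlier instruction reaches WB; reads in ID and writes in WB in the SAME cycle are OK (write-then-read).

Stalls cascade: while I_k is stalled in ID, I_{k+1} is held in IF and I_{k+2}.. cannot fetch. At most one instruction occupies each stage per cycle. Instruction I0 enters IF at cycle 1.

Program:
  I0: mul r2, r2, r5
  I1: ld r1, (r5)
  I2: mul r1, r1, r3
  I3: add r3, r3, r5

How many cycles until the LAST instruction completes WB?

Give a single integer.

I0 mul r2 <- r2,r5: IF@1 ID@2 stall=0 (-) EX@3 MEM@4 WB@5
I1 ld r1 <- r5: IF@2 ID@3 stall=0 (-) EX@4 MEM@5 WB@6
I2 mul r1 <- r1,r3: IF@3 ID@4 stall=2 (RAW on I1.r1 (WB@6)) EX@7 MEM@8 WB@9
I3 add r3 <- r3,r5: IF@4 ID@7 stall=0 (-) EX@8 MEM@9 WB@10

Answer: 10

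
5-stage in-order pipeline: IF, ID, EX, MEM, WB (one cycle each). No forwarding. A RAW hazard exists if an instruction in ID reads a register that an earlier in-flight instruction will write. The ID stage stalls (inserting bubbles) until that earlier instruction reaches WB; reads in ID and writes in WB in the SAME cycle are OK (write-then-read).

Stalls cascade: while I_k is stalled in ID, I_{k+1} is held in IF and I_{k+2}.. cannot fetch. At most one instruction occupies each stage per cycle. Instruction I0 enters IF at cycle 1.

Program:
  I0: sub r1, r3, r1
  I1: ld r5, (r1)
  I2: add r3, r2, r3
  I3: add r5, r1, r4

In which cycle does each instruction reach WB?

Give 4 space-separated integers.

Answer: 5 8 9 10

Derivation:
I0 sub r1 <- r3,r1: IF@1 ID@2 stall=0 (-) EX@3 MEM@4 WB@5
I1 ld r5 <- r1: IF@2 ID@3 stall=2 (RAW on I0.r1 (WB@5)) EX@6 MEM@7 WB@8
I2 add r3 <- r2,r3: IF@3 ID@6 stall=0 (-) EX@7 MEM@8 WB@9
I3 add r5 <- r1,r4: IF@6 ID@7 stall=0 (-) EX@8 MEM@9 WB@10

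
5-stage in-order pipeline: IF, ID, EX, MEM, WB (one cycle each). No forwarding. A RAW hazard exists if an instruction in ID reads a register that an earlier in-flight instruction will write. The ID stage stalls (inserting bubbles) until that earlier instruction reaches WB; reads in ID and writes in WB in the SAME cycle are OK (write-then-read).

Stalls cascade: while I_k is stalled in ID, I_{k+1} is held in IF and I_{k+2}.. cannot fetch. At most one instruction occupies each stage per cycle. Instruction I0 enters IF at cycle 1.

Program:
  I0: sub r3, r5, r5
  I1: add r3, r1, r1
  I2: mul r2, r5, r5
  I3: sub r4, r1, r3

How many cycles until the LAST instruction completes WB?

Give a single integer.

Answer: 9

Derivation:
I0 sub r3 <- r5,r5: IF@1 ID@2 stall=0 (-) EX@3 MEM@4 WB@5
I1 add r3 <- r1,r1: IF@2 ID@3 stall=0 (-) EX@4 MEM@5 WB@6
I2 mul r2 <- r5,r5: IF@3 ID@4 stall=0 (-) EX@5 MEM@6 WB@7
I3 sub r4 <- r1,r3: IF@4 ID@5 stall=1 (RAW on I1.r3 (WB@6)) EX@7 MEM@8 WB@9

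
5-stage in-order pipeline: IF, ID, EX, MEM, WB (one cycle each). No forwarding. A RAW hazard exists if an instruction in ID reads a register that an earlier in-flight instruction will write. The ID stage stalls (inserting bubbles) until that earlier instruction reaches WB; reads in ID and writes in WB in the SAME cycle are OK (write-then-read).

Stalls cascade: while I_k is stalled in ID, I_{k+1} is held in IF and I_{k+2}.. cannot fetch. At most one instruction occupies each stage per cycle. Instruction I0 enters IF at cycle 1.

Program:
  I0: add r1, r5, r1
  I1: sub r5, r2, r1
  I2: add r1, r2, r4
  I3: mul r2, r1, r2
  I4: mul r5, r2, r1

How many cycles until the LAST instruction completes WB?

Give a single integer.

I0 add r1 <- r5,r1: IF@1 ID@2 stall=0 (-) EX@3 MEM@4 WB@5
I1 sub r5 <- r2,r1: IF@2 ID@3 stall=2 (RAW on I0.r1 (WB@5)) EX@6 MEM@7 WB@8
I2 add r1 <- r2,r4: IF@3 ID@6 stall=0 (-) EX@7 MEM@8 WB@9
I3 mul r2 <- r1,r2: IF@6 ID@7 stall=2 (RAW on I2.r1 (WB@9)) EX@10 MEM@11 WB@12
I4 mul r5 <- r2,r1: IF@7 ID@10 stall=2 (RAW on I3.r2 (WB@12)) EX@13 MEM@14 WB@15

Answer: 15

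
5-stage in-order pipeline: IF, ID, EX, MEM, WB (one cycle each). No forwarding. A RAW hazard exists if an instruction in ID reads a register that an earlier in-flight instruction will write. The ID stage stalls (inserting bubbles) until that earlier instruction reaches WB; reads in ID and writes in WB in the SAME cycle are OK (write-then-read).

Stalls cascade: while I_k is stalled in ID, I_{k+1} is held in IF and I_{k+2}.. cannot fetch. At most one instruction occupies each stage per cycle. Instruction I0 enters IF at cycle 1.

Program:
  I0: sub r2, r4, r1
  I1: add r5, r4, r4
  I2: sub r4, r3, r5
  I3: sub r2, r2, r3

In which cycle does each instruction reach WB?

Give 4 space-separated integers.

I0 sub r2 <- r4,r1: IF@1 ID@2 stall=0 (-) EX@3 MEM@4 WB@5
I1 add r5 <- r4,r4: IF@2 ID@3 stall=0 (-) EX@4 MEM@5 WB@6
I2 sub r4 <- r3,r5: IF@3 ID@4 stall=2 (RAW on I1.r5 (WB@6)) EX@7 MEM@8 WB@9
I3 sub r2 <- r2,r3: IF@4 ID@7 stall=0 (-) EX@8 MEM@9 WB@10

Answer: 5 6 9 10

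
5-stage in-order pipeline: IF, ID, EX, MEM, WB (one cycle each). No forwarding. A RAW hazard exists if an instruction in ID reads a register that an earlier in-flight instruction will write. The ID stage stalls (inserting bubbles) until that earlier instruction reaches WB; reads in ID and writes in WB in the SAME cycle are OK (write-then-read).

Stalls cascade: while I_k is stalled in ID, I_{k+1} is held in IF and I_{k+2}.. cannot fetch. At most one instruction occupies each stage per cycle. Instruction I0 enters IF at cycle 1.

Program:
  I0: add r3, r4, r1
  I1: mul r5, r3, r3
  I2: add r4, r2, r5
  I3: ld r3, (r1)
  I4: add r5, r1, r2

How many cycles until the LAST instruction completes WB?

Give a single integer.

I0 add r3 <- r4,r1: IF@1 ID@2 stall=0 (-) EX@3 MEM@4 WB@5
I1 mul r5 <- r3,r3: IF@2 ID@3 stall=2 (RAW on I0.r3 (WB@5)) EX@6 MEM@7 WB@8
I2 add r4 <- r2,r5: IF@3 ID@6 stall=2 (RAW on I1.r5 (WB@8)) EX@9 MEM@10 WB@11
I3 ld r3 <- r1: IF@6 ID@9 stall=0 (-) EX@10 MEM@11 WB@12
I4 add r5 <- r1,r2: IF@9 ID@10 stall=0 (-) EX@11 MEM@12 WB@13

Answer: 13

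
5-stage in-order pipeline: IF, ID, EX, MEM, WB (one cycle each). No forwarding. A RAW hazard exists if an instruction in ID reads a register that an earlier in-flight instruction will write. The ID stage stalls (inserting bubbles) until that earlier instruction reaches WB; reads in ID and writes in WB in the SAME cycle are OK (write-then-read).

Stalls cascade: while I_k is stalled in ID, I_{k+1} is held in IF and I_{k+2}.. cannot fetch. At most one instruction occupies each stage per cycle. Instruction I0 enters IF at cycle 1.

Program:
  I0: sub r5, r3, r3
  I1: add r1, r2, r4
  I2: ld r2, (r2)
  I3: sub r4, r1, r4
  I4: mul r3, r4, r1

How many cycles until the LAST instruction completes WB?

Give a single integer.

I0 sub r5 <- r3,r3: IF@1 ID@2 stall=0 (-) EX@3 MEM@4 WB@5
I1 add r1 <- r2,r4: IF@2 ID@3 stall=0 (-) EX@4 MEM@5 WB@6
I2 ld r2 <- r2: IF@3 ID@4 stall=0 (-) EX@5 MEM@6 WB@7
I3 sub r4 <- r1,r4: IF@4 ID@5 stall=1 (RAW on I1.r1 (WB@6)) EX@7 MEM@8 WB@9
I4 mul r3 <- r4,r1: IF@5 ID@7 stall=2 (RAW on I3.r4 (WB@9)) EX@10 MEM@11 WB@12

Answer: 12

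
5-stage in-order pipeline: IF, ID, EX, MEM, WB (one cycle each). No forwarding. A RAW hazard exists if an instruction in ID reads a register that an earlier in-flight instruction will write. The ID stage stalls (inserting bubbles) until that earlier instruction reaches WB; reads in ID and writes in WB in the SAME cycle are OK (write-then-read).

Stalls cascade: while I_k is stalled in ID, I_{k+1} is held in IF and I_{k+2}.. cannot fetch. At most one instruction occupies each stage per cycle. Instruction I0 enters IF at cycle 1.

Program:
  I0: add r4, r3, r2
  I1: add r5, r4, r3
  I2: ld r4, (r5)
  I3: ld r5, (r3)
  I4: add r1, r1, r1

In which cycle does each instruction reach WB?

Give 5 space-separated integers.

Answer: 5 8 11 12 13

Derivation:
I0 add r4 <- r3,r2: IF@1 ID@2 stall=0 (-) EX@3 MEM@4 WB@5
I1 add r5 <- r4,r3: IF@2 ID@3 stall=2 (RAW on I0.r4 (WB@5)) EX@6 MEM@7 WB@8
I2 ld r4 <- r5: IF@3 ID@6 stall=2 (RAW on I1.r5 (WB@8)) EX@9 MEM@10 WB@11
I3 ld r5 <- r3: IF@6 ID@9 stall=0 (-) EX@10 MEM@11 WB@12
I4 add r1 <- r1,r1: IF@9 ID@10 stall=0 (-) EX@11 MEM@12 WB@13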